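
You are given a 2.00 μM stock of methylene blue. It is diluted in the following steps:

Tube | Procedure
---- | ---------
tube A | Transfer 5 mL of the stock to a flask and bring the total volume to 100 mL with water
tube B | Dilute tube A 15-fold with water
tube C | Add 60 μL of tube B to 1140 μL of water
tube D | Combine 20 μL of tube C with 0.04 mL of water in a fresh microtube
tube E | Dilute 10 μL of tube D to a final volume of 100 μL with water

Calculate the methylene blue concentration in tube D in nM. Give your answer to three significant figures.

Step 1: 5 mL brought to 100 mL → factor 100/5 = 20
Step 2: 15-fold → factor 15
Step 3: 60 μL + 1140 μL = 1200 μL total → factor 1200/60 = 20
Step 4: 20 μL + 0.04 mL = 60 μL total → factor 60/20 = 3
Dilution factor through tube D = 20 × 15 × 20 × 3 = 18000
[tube D] = 2.00 μM / 18000 = 0.0001111 μM = 0.111 nM

0.111 nM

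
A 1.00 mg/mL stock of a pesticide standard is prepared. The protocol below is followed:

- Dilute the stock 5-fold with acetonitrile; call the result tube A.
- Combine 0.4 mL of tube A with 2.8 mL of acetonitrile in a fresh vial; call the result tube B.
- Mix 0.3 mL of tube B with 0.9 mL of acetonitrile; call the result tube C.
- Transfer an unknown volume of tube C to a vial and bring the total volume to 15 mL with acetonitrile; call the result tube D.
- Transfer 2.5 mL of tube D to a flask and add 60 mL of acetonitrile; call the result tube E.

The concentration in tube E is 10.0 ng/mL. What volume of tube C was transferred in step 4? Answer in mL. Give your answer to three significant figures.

Step 1: 5-fold → factor 5
Step 2: 0.4 mL + 2.8 mL = 3.2 mL total → factor 3.2/0.4 = 8
Step 3: 0.3 mL + 0.9 mL = 1.2 mL total → factor 1.2/0.3 = 4
Step 4: v brought to 15 mL → factor = 15 mL/v
Step 5: 2.5 mL + 60 mL = 62.5 mL total → factor 62.5/2.5 = 25
Product of known-step factors = 4000
Overall factor = 1.00 mg/mL / (10.0 ng/mL) = 1 × 10^5
Step-4 factor = 1 × 10^5 / 4000 = 25
v = 15 mL / 25 = 0.600 mL

0.600 mL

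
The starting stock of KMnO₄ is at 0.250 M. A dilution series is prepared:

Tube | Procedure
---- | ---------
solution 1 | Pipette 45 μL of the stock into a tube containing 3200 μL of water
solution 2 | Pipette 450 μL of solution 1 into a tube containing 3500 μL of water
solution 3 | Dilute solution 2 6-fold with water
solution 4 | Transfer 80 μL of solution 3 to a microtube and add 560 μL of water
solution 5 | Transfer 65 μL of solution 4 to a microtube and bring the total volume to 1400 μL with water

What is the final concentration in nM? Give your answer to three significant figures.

382 nM

Step 1: 45 μL + 3200 μL = 3245 μL total → factor 3245/45 = 72.111
Step 2: 450 μL + 3500 μL = 3950 μL total → factor 3950/450 = 8.7778
Step 3: 6-fold → factor 6
Step 4: 80 μL + 560 μL = 640 μL total → factor 640/80 = 8
Step 5: 65 μL brought to 1400 μL → factor 1400/65 = 21.538
Overall dilution factor = 72.111 × 8.7778 × 6 × 8 × 21.538 = 6.544 × 10^5
Final = 0.250 M / 6.544 × 10^5 = 3.820 × 10^-7 M = 382 nM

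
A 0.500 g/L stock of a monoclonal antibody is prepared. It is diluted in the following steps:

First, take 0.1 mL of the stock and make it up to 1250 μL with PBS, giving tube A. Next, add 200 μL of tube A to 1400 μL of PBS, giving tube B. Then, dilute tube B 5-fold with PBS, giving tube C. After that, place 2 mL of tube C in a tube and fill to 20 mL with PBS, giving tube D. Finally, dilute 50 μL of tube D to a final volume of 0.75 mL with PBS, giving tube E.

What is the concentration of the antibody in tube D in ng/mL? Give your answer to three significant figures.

100 ng/mL

Step 1: 0.1 mL brought to 1250 μL → factor 1.25/0.1 = 12.5
Step 2: 200 μL + 1400 μL = 1600 μL total → factor 1600/200 = 8
Step 3: 5-fold → factor 5
Step 4: 2 mL brought to 20 mL → factor 20/2 = 10
Dilution factor through tube D = 12.5 × 8 × 5 × 10 = 5000
[tube D] = 0.500 g/L / 5000 = 0.0001000 g/L = 100 ng/mL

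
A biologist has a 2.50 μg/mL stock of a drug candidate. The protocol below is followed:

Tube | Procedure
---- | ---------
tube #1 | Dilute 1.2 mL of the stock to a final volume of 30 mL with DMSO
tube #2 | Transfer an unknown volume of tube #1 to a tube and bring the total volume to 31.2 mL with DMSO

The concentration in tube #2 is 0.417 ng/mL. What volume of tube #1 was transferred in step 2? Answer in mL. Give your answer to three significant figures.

0.130 mL

Step 1: 1.2 mL brought to 30 mL → factor 30/1.2 = 25
Step 2: v brought to 31.2 mL → factor = 31.2 mL/v
Product of known-step factors = 25
Overall factor = 2.50 μg/mL / (0.417 ng/mL) = 5995.2
Step-2 factor = 5995.2 / 25 = 239.81
v = 31.2 mL / 239.81 = 0.130 mL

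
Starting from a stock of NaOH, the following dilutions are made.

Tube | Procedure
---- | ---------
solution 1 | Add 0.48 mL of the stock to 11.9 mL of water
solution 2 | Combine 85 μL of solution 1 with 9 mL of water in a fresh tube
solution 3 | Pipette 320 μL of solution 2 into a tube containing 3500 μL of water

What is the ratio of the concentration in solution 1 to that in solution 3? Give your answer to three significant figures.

1.28 × 10^3

Step 1: 0.48 mL + 11.9 mL = 12.38 mL total → factor 12.38/0.48 = 25.792
Step 2: 85 μL + 9 mL = 9085 μL total → factor 9085/85 = 106.88
Step 3: 320 μL + 3500 μL = 3820 μL total → factor 3820/320 = 11.938
Dilution factor to solution 1 = 25.792; to solution 3 = 32908
[solution 1]/[solution 3] = (factor to solution 3)/(factor to solution 1) = 32908/25.792 = 1.28 × 10^3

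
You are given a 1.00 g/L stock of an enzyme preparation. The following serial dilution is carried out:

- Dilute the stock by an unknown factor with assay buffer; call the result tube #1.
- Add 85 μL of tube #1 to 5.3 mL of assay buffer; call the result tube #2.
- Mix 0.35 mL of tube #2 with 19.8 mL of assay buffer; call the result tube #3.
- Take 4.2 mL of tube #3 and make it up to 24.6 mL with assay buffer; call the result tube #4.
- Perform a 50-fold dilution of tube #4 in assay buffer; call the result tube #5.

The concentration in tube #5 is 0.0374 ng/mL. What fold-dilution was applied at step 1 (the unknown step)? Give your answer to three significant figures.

Step 1: unknown factor x
Step 2: 85 μL + 5.3 mL = 5385 μL total → factor 5385/85 = 63.353
Step 3: 0.35 mL + 19.8 mL = 20.15 mL total → factor 20.15/0.35 = 57.571
Step 4: 4.2 mL brought to 24.6 mL → factor 24.6/4.2 = 5.8571
Step 5: 50-fold → factor 50
Product of known-step factors = 1.0681 × 10^6
Overall factor = 1.00 g/L / (0.0374 ng/mL) = 2.6738 × 10^7
x = 2.6738 × 10^7 / 1.0681 × 10^6 = 25.0

25.0-fold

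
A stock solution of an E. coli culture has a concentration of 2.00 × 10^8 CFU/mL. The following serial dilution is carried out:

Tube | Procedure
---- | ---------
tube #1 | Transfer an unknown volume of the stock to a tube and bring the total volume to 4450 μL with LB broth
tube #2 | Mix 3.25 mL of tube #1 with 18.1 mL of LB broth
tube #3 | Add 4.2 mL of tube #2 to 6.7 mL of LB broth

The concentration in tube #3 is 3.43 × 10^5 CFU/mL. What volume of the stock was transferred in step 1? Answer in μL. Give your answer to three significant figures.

130 μL

Step 1: v brought to 4450 μL → factor = 4450 μL/v
Step 2: 3.25 mL + 18.1 mL = 21.35 mL total → factor 21.35/3.25 = 6.5692
Step 3: 4.2 mL + 6.7 mL = 10.9 mL total → factor 10.9/4.2 = 2.5952
Product of known-step factors = 17.049
Overall factor = 2.00 × 10^8 CFU/mL / (3.43 × 10^5 CFU/mL) = 583.09
Step-1 factor = 583.09 / 17.049 = 34.201
v = 4450 μL / 34.201 = 130 μL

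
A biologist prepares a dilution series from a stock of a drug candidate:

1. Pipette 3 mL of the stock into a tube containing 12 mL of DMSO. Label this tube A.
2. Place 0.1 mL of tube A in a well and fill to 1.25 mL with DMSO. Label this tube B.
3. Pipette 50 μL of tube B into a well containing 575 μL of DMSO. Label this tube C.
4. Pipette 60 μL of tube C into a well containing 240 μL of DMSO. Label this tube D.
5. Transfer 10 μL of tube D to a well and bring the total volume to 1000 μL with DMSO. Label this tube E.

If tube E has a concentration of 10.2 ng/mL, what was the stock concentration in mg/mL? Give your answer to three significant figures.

Step 1: 3 mL + 12 mL = 15 mL total → factor 15/3 = 5
Step 2: 0.1 mL brought to 1.25 mL → factor 1.25/0.1 = 12.5
Step 3: 50 μL + 575 μL = 625 μL total → factor 625/50 = 12.5
Step 4: 60 μL + 240 μL = 300 μL total → factor 300/60 = 5
Step 5: 10 μL brought to 1000 μL → factor 1000/10 = 100
Overall dilution factor = 5 × 12.5 × 12.5 × 5 × 100 = 3.9062 × 10^5
Stock = 10.2 ng/mL × 3.9062 × 10^5 = 3.984 × 10^6 ng/mL = 3.98 mg/mL

3.98 mg/mL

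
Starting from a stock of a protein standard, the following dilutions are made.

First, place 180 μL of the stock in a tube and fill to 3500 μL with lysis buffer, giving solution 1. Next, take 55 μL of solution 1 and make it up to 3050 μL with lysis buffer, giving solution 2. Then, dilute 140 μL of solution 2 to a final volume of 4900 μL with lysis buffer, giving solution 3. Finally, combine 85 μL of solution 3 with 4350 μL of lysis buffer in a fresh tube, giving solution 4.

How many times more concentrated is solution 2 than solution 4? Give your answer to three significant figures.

1.83 × 10^3

Step 1: 180 μL brought to 3500 μL → factor 3500/180 = 19.444
Step 2: 55 μL brought to 3050 μL → factor 3050/55 = 55.455
Step 3: 140 μL brought to 4900 μL → factor 4900/140 = 35
Step 4: 85 μL + 4350 μL = 4435 μL total → factor 4435/85 = 52.176
Dilution factor to solution 2 = 1078.3; to solution 4 = 1.9691 × 10^6
[solution 2]/[solution 4] = (factor to solution 4)/(factor to solution 2) = 1.9691 × 10^6/1078.3 = 1.83 × 10^3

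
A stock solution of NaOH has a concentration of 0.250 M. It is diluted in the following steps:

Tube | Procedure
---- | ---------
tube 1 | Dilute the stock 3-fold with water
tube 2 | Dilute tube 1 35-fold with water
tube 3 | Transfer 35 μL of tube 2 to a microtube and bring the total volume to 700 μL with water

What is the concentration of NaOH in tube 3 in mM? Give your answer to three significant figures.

Step 1: 3-fold → factor 3
Step 2: 35-fold → factor 35
Step 3: 35 μL brought to 700 μL → factor 700/35 = 20
Overall dilution factor = 3 × 35 × 20 = 2100
Final = 0.250 M / 2100 = 0.0001190 M = 0.119 mM

0.119 mM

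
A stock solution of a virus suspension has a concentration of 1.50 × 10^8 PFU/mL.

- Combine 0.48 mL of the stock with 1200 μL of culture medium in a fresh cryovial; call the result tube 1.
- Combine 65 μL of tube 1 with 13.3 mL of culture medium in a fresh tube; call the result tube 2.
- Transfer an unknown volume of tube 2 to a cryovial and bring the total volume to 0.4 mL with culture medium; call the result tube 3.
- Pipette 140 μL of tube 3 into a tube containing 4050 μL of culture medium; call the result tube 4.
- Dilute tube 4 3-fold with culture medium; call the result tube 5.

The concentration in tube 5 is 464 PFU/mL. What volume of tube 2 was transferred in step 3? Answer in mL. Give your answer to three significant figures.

Step 1: 0.48 mL + 1200 μL = 1.68 mL total → factor 1.68/0.48 = 3.5
Step 2: 65 μL + 13.3 mL = 13365 μL total → factor 13365/65 = 205.62
Step 3: v brought to 0.4 mL → factor = 0.4 mL/v
Step 4: 140 μL + 4050 μL = 4190 μL total → factor 4190/140 = 29.929
Step 5: 3-fold → factor 3
Product of known-step factors = 64615
Overall factor = 1.50 × 10^8 PFU/mL / (464 PFU/mL) = 3.2328 × 10^5
Step-3 factor = 3.2328 × 10^5 / 64615 = 5.0031
v = 0.4 mL / 5.0031 = 0.0799 mL

0.0799 mL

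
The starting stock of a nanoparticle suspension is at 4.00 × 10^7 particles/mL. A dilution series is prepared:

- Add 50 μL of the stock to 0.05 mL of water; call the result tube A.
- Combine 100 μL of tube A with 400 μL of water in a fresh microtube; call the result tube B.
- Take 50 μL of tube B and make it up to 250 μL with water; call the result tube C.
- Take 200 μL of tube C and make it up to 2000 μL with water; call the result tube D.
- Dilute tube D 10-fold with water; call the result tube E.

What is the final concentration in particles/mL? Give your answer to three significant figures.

Step 1: 50 μL + 0.05 mL = 100 μL total → factor 100/50 = 2
Step 2: 100 μL + 400 μL = 500 μL total → factor 500/100 = 5
Step 3: 50 μL brought to 250 μL → factor 250/50 = 5
Step 4: 200 μL brought to 2000 μL → factor 2000/200 = 10
Step 5: 10-fold → factor 10
Overall dilution factor = 2 × 5 × 5 × 10 × 10 = 5000
Final = 4.00 × 10^7 particles/mL / 5000 = 8.00 × 10^3 particles/mL

8.00 × 10^3 particles/mL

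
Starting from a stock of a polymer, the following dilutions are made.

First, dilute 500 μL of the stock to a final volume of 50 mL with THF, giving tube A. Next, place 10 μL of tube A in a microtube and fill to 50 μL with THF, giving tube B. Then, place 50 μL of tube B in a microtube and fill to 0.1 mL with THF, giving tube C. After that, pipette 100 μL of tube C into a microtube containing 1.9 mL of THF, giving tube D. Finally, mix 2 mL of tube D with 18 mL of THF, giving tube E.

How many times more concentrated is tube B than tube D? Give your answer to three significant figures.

Step 1: 500 μL brought to 50 mL → factor 50000/500 = 100
Step 2: 10 μL brought to 50 μL → factor 50/10 = 5
Step 3: 50 μL brought to 0.1 mL → factor 100/50 = 2
Step 4: 100 μL + 1.9 mL = 2000 μL total → factor 2000/100 = 20
Dilution factor to tube B = 500; to tube D = 20000
[tube B]/[tube D] = (factor to tube D)/(factor to tube B) = 20000/500 = 40.0

40.0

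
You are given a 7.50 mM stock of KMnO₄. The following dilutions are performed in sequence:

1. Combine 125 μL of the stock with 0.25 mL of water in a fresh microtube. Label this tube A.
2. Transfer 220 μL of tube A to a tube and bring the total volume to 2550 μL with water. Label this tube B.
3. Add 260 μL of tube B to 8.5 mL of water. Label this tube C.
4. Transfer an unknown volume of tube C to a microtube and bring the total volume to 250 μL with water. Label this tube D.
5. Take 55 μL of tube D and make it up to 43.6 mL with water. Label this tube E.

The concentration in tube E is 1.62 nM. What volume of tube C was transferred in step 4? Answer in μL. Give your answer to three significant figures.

Step 1: 125 μL + 0.25 mL = 375 μL total → factor 375/125 = 3
Step 2: 220 μL brought to 2550 μL → factor 2550/220 = 11.591
Step 3: 260 μL + 8.5 mL = 8760 μL total → factor 8760/260 = 33.692
Step 4: v brought to 250 μL → factor = 250 μL/v
Step 5: 55 μL brought to 43.6 mL → factor 43600/55 = 792.73
Product of known-step factors = 9.2874 × 10^5
Overall factor = 7.50 mM / (1.62 nM) = 4.6296 × 10^6
Step-4 factor = 4.6296 × 10^6 / 9.2874 × 10^5 = 4.9849
v = 250 μL / 4.9849 = 50.2 μL

50.2 μL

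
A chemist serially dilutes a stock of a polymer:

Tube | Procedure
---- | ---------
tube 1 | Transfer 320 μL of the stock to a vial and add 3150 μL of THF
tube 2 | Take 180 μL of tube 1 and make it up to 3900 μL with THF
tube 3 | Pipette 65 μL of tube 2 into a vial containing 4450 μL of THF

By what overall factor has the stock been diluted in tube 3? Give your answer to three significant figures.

1.63 × 10^4

Step 1: 320 μL + 3150 μL = 3470 μL total → factor 3470/320 = 10.844
Step 2: 180 μL brought to 3900 μL → factor 3900/180 = 21.667
Step 3: 65 μL + 4450 μL = 4515 μL total → factor 4515/65 = 69.462
Overall dilution factor = 10.844 × 21.667 × 69.462 = 16320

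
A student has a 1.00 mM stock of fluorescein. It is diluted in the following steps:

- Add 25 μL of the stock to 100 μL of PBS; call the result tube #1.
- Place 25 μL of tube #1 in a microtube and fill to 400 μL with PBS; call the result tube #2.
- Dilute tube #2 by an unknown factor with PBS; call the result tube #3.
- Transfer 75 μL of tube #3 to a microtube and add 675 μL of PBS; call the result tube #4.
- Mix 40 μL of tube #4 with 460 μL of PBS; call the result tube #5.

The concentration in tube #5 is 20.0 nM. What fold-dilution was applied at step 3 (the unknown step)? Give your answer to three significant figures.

5.00-fold

Step 1: 25 μL + 100 μL = 125 μL total → factor 125/25 = 5
Step 2: 25 μL brought to 400 μL → factor 400/25 = 16
Step 3: unknown factor x
Step 4: 75 μL + 675 μL = 750 μL total → factor 750/75 = 10
Step 5: 40 μL + 460 μL = 500 μL total → factor 500/40 = 12.5
Product of known-step factors = 10000
Overall factor = 1.00 mM / (20.0 nM) = 50000
x = 50000 / 10000 = 5.00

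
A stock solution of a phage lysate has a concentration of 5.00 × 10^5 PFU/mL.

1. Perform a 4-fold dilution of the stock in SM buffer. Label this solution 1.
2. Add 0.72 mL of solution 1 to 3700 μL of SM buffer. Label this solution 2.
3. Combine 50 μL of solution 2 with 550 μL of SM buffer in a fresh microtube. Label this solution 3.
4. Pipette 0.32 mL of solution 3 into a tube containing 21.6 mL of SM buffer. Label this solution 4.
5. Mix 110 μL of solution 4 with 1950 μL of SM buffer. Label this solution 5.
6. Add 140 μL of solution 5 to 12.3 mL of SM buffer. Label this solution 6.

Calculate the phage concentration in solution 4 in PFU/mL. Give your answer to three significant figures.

24.8 PFU/mL

Step 1: 4-fold → factor 4
Step 2: 0.72 mL + 3700 μL = 4.42 mL total → factor 4.42/0.72 = 6.1389
Step 3: 50 μL + 550 μL = 600 μL total → factor 600/50 = 12
Step 4: 0.32 mL + 21.6 mL = 21.92 mL total → factor 21.92/0.32 = 68.5
Dilution factor through solution 4 = 4 × 6.1389 × 12 × 68.5 = 20185
[solution 4] = 5.00 × 10^5 PFU/mL / 20185 = 24.8 PFU/mL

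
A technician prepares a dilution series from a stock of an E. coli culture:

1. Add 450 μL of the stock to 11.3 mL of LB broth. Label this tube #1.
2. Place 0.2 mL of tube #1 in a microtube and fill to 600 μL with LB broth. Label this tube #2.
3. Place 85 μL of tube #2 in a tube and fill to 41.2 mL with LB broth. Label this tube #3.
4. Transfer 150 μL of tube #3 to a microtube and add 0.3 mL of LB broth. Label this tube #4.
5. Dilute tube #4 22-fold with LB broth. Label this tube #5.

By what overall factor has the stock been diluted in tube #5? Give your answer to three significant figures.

Step 1: 450 μL + 11.3 mL = 11750 μL total → factor 11750/450 = 26.111
Step 2: 0.2 mL brought to 600 μL → factor 0.6/0.2 = 3
Step 3: 85 μL brought to 41.2 mL → factor 41200/85 = 484.71
Step 4: 150 μL + 0.3 mL = 450 μL total → factor 450/150 = 3
Step 5: 22-fold → factor 22
Overall dilution factor = 26.111 × 3 × 484.71 × 3 × 22 = 2.5059 × 10^6

2.51 × 10^6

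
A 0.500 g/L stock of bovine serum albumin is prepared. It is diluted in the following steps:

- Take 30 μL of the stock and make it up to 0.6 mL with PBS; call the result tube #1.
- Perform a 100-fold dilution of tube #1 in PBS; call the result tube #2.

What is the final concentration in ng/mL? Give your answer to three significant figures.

250 ng/mL

Step 1: 30 μL brought to 0.6 mL → factor 600/30 = 20
Step 2: 100-fold → factor 100
Overall dilution factor = 20 × 100 = 2000
Final = 0.500 g/L / 2000 = 0.0002500 g/L = 250 ng/mL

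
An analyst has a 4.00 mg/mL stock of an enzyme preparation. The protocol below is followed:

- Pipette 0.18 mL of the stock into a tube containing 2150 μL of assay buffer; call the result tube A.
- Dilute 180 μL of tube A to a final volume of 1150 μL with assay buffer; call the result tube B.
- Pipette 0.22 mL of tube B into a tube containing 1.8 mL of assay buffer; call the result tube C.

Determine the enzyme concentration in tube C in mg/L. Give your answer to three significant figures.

5.27 mg/L

Step 1: 0.18 mL + 2150 μL = 2.33 mL total → factor 2.33/0.18 = 12.944
Step 2: 180 μL brought to 1150 μL → factor 1150/180 = 6.3889
Step 3: 0.22 mL + 1.8 mL = 2.02 mL total → factor 2.02/0.22 = 9.1818
Overall dilution factor = 12.944 × 6.3889 × 9.1818 = 759.34
Final = 4.00 mg/mL / 759.34 = 0.005268 mg/mL = 5.27 mg/L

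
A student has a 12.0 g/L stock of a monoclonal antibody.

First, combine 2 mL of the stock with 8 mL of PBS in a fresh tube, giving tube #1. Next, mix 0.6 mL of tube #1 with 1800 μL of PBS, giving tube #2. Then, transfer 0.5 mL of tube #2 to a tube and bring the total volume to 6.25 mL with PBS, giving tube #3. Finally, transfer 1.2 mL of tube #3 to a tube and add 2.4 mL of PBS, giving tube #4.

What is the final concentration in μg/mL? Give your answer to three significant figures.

16.0 μg/mL

Step 1: 2 mL + 8 mL = 10 mL total → factor 10/2 = 5
Step 2: 0.6 mL + 1800 μL = 2.4 mL total → factor 2.4/0.6 = 4
Step 3: 0.5 mL brought to 6.25 mL → factor 6.25/0.5 = 12.5
Step 4: 1.2 mL + 2.4 mL = 3.6 mL total → factor 3.6/1.2 = 3
Overall dilution factor = 5 × 4 × 12.5 × 3 = 750
Final = 12.0 g/L / 750 = 0.01600 g/L = 16.0 μg/mL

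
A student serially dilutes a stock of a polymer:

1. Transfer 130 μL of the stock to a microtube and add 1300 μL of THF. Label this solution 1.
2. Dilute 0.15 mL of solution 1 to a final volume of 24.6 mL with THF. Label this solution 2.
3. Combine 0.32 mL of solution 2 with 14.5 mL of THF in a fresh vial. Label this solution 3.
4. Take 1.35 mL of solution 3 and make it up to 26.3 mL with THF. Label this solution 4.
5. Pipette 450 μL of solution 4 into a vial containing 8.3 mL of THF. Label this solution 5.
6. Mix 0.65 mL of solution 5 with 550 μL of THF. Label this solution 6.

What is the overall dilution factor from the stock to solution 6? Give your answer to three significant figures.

Step 1: 130 μL + 1300 μL = 1430 μL total → factor 1430/130 = 11
Step 2: 0.15 mL brought to 24.6 mL → factor 24.6/0.15 = 164
Step 3: 0.32 mL + 14.5 mL = 14.82 mL total → factor 14.82/0.32 = 46.312
Step 4: 1.35 mL brought to 26.3 mL → factor 26.3/1.35 = 19.481
Step 5: 450 μL + 8.3 mL = 8750 μL total → factor 8750/450 = 19.444
Step 6: 0.65 mL + 550 μL = 1.2 mL total → factor 1.2/0.65 = 1.8462
Overall dilution factor = 11 × 164 × 46.312 × 19.481 × 19.444 × 1.8462 = 5.8428 × 10^7

5.84 × 10^7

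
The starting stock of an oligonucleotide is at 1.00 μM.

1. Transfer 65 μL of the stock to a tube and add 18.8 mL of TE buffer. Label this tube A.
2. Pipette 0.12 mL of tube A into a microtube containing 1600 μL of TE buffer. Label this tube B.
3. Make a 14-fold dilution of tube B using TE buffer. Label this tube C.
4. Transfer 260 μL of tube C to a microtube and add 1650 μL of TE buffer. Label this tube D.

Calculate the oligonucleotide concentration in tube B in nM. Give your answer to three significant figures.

Step 1: 65 μL + 18.8 mL = 18865 μL total → factor 18865/65 = 290.23
Step 2: 0.12 mL + 1600 μL = 1.72 mL total → factor 1.72/0.12 = 14.333
Dilution factor through tube B = 290.23 × 14.333 = 4160
[tube B] = 1.00 μM / 4160 = 0.0002404 μM = 0.240 nM

0.240 nM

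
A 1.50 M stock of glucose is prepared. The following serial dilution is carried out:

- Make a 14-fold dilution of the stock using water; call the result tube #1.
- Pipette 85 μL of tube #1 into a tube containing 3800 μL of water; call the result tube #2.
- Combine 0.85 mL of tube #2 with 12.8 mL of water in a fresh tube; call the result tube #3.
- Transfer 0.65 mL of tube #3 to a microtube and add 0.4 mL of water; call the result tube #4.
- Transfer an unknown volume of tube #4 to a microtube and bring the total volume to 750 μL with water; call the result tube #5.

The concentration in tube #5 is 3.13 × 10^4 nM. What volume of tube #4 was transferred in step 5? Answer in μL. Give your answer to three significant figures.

Step 1: 14-fold → factor 14
Step 2: 85 μL + 3800 μL = 3885 μL total → factor 3885/85 = 45.706
Step 3: 0.85 mL + 12.8 mL = 13.65 mL total → factor 13.65/0.85 = 16.059
Step 4: 0.65 mL + 0.4 mL = 1.05 mL total → factor 1.05/0.65 = 1.6154
Step 5: v brought to 750 μL → factor = 750 μL/v
Product of known-step factors = 16599
Overall factor = 1.50 M / (3.13 × 10^4 nM) = 47923
Step-5 factor = 47923 / 16599 = 2.8871
v = 750 μL / 2.8871 = 260 μL

260 μL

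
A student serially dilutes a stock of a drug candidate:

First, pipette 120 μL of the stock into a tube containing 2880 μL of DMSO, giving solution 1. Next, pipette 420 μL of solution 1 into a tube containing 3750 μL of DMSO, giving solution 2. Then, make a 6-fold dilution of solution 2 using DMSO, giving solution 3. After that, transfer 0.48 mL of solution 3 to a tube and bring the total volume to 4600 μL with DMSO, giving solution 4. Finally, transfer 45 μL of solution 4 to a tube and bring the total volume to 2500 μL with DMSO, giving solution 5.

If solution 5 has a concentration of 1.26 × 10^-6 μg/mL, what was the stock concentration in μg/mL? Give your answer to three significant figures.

Step 1: 120 μL + 2880 μL = 3000 μL total → factor 3000/120 = 25
Step 2: 420 μL + 3750 μL = 4170 μL total → factor 4170/420 = 9.9286
Step 3: 6-fold → factor 6
Step 4: 0.48 mL brought to 4600 μL → factor 4.6/0.48 = 9.5833
Step 5: 45 μL brought to 2500 μL → factor 2500/45 = 55.556
Overall dilution factor = 25 × 9.9286 × 6 × 9.5833 × 55.556 = 7.9291 × 10^5
Stock = 1.26 × 10^-6 μg/mL × 7.9291 × 10^5 = 0.999 μg/mL

0.999 μg/mL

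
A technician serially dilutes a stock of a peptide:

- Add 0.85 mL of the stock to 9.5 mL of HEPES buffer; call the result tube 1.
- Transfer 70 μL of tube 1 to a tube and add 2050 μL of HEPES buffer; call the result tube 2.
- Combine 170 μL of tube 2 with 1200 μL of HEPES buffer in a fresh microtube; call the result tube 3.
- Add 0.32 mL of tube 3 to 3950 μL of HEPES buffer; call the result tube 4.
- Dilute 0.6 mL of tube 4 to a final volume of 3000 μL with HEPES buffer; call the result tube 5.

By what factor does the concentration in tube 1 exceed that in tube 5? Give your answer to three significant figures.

Step 1: 0.85 mL + 9.5 mL = 10.35 mL total → factor 10.35/0.85 = 12.176
Step 2: 70 μL + 2050 μL = 2120 μL total → factor 2120/70 = 30.286
Step 3: 170 μL + 1200 μL = 1370 μL total → factor 1370/170 = 8.0588
Step 4: 0.32 mL + 3950 μL = 4.27 mL total → factor 4.27/0.32 = 13.344
Step 5: 0.6 mL brought to 3000 μL → factor 3/0.6 = 5
Dilution factor to tube 1 = 12.176; to tube 5 = 1.9828 × 10^5
[tube 1]/[tube 5] = (factor to tube 5)/(factor to tube 1) = 1.9828 × 10^5/12.176 = 1.63 × 10^4

1.63 × 10^4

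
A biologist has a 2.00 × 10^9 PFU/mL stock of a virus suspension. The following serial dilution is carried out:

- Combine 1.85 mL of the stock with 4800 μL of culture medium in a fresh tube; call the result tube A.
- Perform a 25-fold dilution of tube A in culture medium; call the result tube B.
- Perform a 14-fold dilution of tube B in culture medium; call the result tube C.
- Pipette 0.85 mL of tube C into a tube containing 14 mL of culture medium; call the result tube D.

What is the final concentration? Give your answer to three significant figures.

9.10 × 10^4 PFU/mL

Step 1: 1.85 mL + 4800 μL = 6.65 mL total → factor 6.65/1.85 = 3.5946
Step 2: 25-fold → factor 25
Step 3: 14-fold → factor 14
Step 4: 0.85 mL + 14 mL = 14.85 mL total → factor 14.85/0.85 = 17.471
Overall dilution factor = 3.5946 × 25 × 14 × 17.471 = 21980
Final = 2.00 × 10^9 PFU/mL / 21980 = 9.10 × 10^4 PFU/mL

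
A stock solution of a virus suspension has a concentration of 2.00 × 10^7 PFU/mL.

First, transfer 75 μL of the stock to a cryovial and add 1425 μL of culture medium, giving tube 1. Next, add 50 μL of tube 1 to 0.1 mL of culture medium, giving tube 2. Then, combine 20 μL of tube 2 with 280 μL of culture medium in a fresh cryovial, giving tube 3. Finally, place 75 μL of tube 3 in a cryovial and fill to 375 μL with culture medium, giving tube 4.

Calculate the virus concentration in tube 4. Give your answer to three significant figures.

Step 1: 75 μL + 1425 μL = 1500 μL total → factor 1500/75 = 20
Step 2: 50 μL + 0.1 mL = 150 μL total → factor 150/50 = 3
Step 3: 20 μL + 280 μL = 300 μL total → factor 300/20 = 15
Step 4: 75 μL brought to 375 μL → factor 375/75 = 5
Dilution factor through tube 4 = 20 × 3 × 15 × 5 = 4500
[tube 4] = 2.00 × 10^7 PFU/mL / 4500 = 4.44 × 10^3 PFU/mL

4.44 × 10^3 PFU/mL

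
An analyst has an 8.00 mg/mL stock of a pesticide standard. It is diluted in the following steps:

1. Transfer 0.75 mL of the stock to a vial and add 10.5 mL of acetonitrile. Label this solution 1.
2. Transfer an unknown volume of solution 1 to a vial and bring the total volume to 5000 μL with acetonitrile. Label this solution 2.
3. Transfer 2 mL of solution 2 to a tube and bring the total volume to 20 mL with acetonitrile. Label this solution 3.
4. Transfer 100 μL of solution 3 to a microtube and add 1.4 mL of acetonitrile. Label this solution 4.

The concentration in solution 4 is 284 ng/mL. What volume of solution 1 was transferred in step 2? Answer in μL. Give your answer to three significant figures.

Step 1: 0.75 mL + 10.5 mL = 11.25 mL total → factor 11.25/0.75 = 15
Step 2: v brought to 5000 μL → factor = 5000 μL/v
Step 3: 2 mL brought to 20 mL → factor 20/2 = 10
Step 4: 100 μL + 1.4 mL = 1500 μL total → factor 1500/100 = 15
Product of known-step factors = 2250
Overall factor = 8.00 mg/mL / (284 ng/mL) = 28169
Step-2 factor = 28169 / 2250 = 12.52
v = 5000 μL / 12.52 = 399 μL

399 μL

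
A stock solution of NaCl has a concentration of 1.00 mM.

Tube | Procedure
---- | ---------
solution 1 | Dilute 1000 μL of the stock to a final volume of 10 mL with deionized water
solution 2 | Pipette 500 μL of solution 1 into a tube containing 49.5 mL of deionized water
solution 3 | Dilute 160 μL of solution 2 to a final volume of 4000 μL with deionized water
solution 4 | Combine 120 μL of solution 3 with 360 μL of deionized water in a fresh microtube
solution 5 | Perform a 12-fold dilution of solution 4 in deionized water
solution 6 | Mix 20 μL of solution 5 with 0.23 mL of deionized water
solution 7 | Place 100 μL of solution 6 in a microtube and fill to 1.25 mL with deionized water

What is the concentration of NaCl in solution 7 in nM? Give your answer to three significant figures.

Step 1: 1000 μL brought to 10 mL → factor 10000/1000 = 10
Step 2: 500 μL + 49.5 mL = 50000 μL total → factor 50000/500 = 100
Step 3: 160 μL brought to 4000 μL → factor 4000/160 = 25
Step 4: 120 μL + 360 μL = 480 μL total → factor 480/120 = 4
Step 5: 12-fold → factor 12
Step 6: 20 μL + 0.23 mL = 250 μL total → factor 250/20 = 12.5
Step 7: 100 μL brought to 1.25 mL → factor 1250/100 = 12.5
Overall dilution factor = 10 × 100 × 25 × 4 × 12 × 12.5 × 12.5 = 1.875 × 10^8
Final = 1.00 mM / 1.875 × 10^8 = 5.333 × 10^-9 mM = 0.00533 nM

0.00533 nM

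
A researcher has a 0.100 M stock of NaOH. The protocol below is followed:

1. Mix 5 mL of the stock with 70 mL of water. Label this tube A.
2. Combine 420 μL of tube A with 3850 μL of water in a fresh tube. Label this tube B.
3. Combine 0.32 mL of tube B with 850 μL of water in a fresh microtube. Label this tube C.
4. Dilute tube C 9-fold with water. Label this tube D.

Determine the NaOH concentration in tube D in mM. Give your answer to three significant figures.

0.0199 mM

Step 1: 5 mL + 70 mL = 75 mL total → factor 75/5 = 15
Step 2: 420 μL + 3850 μL = 4270 μL total → factor 4270/420 = 10.167
Step 3: 0.32 mL + 850 μL = 1.17 mL total → factor 1.17/0.32 = 3.6562
Step 4: 9-fold → factor 9
Overall dilution factor = 15 × 10.167 × 3.6562 × 9 = 5018.2
Final = 0.100 M / 5018.2 = 1.993 × 10^-5 M = 0.0199 mM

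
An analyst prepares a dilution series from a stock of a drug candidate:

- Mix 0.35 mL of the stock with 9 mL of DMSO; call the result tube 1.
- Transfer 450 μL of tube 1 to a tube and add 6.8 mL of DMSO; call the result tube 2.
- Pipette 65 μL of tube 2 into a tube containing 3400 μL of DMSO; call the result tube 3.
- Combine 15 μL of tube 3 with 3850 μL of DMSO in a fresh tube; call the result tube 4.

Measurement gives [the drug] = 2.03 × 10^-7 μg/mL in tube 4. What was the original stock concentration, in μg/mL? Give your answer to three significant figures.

Step 1: 0.35 mL + 9 mL = 9.35 mL total → factor 9.35/0.35 = 26.714
Step 2: 450 μL + 6.8 mL = 7250 μL total → factor 7250/450 = 16.111
Step 3: 65 μL + 3400 μL = 3465 μL total → factor 3465/65 = 53.308
Step 4: 15 μL + 3850 μL = 3865 μL total → factor 3865/15 = 257.67
Overall dilution factor = 26.714 × 16.111 × 53.308 × 257.67 = 5.9118 × 10^6
Stock = 2.03 × 10^-7 μg/mL × 5.9118 × 10^6 = 1.20 μg/mL

1.20 μg/mL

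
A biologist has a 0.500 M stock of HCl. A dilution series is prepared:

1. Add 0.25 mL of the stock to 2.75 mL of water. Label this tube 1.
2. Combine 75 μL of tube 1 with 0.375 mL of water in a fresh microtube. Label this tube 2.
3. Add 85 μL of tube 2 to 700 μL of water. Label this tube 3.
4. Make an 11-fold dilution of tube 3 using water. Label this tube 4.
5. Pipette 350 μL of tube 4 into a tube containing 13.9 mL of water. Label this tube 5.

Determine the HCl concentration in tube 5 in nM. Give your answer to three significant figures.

Step 1: 0.25 mL + 2.75 mL = 3 mL total → factor 3/0.25 = 12
Step 2: 75 μL + 0.375 mL = 450 μL total → factor 450/75 = 6
Step 3: 85 μL + 700 μL = 785 μL total → factor 785/85 = 9.2353
Step 4: 11-fold → factor 11
Step 5: 350 μL + 13.9 mL = 14250 μL total → factor 14250/350 = 40.714
Overall dilution factor = 12 × 6 × 9.2353 × 11 × 40.714 = 2.978 × 10^5
Final = 0.500 M / 2.978 × 10^5 = 1.679 × 10^-6 M = 1.68 × 10^3 nM

1.68 × 10^3 nM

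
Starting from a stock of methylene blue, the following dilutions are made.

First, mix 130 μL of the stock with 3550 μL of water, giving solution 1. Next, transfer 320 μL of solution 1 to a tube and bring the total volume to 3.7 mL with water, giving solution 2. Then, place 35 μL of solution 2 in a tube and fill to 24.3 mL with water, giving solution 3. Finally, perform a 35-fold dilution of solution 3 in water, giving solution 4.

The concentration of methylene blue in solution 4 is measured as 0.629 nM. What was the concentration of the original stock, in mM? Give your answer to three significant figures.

Step 1: 130 μL + 3550 μL = 3680 μL total → factor 3680/130 = 28.308
Step 2: 320 μL brought to 3.7 mL → factor 3700/320 = 11.562
Step 3: 35 μL brought to 24.3 mL → factor 24300/35 = 694.29
Step 4: 35-fold → factor 35
Overall dilution factor = 28.308 × 11.562 × 694.29 × 35 = 7.9536 × 10^6
Stock = 0.629 nM × 7.9536 × 10^6 = 5.003 × 10^6 nM = 5.00 mM

5.00 mM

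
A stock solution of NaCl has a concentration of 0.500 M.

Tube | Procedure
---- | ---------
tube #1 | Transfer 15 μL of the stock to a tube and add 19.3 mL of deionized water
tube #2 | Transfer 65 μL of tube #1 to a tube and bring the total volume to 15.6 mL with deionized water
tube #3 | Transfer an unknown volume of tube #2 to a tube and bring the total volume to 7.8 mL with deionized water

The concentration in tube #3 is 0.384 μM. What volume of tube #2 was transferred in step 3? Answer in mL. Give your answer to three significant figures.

Step 1: 15 μL + 19.3 mL = 19315 μL total → factor 19315/15 = 1287.7
Step 2: 65 μL brought to 15.6 mL → factor 15600/65 = 240
Step 3: v brought to 7.8 mL → factor = 7.8 mL/v
Product of known-step factors = 3.0904 × 10^5
Overall factor = 0.500 M / (0.384 μM) = 1.3021 × 10^6
Step-3 factor = 1.3021 × 10^6 / 3.0904 × 10^5 = 4.2133
v = 7.8 mL / 4.2133 = 1.85 mL

1.85 mL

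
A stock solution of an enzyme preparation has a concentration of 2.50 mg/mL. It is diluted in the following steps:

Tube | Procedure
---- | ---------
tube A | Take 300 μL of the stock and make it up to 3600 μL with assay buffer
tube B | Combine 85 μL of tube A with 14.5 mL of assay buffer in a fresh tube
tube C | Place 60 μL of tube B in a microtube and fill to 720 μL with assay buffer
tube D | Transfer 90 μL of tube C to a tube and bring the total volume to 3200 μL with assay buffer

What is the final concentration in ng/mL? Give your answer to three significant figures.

2.85 ng/mL

Step 1: 300 μL brought to 3600 μL → factor 3600/300 = 12
Step 2: 85 μL + 14.5 mL = 14585 μL total → factor 14585/85 = 171.59
Step 3: 60 μL brought to 720 μL → factor 720/60 = 12
Step 4: 90 μL brought to 3200 μL → factor 3200/90 = 35.556
Overall dilution factor = 12 × 171.59 × 12 × 35.556 = 8.7853 × 10^5
Final = 2.50 mg/mL / 8.7853 × 10^5 = 2.846 × 10^-6 mg/mL = 2.85 ng/mL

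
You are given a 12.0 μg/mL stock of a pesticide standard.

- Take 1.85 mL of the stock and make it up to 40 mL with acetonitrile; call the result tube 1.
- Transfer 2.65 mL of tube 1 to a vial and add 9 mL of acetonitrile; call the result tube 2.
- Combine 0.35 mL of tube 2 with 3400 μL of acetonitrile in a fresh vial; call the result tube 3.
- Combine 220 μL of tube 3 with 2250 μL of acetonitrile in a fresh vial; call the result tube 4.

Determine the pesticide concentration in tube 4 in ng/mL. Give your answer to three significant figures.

1.05 ng/mL

Step 1: 1.85 mL brought to 40 mL → factor 40/1.85 = 21.622
Step 2: 2.65 mL + 9 mL = 11.65 mL total → factor 11.65/2.65 = 4.3962
Step 3: 0.35 mL + 3400 μL = 3.75 mL total → factor 3.75/0.35 = 10.714
Step 4: 220 μL + 2250 μL = 2470 μL total → factor 2470/220 = 11.227
Overall dilution factor = 21.622 × 4.3962 × 10.714 × 11.227 = 11434
Final = 12.0 μg/mL / 11434 = 0.001049 μg/mL = 1.05 ng/mL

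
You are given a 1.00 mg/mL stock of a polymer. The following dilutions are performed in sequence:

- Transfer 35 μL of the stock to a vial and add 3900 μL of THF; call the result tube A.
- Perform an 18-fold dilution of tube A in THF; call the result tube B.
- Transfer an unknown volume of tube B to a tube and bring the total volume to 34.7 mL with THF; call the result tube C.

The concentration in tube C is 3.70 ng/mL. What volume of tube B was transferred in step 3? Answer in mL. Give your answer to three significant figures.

Step 1: 35 μL + 3900 μL = 3935 μL total → factor 3935/35 = 112.43
Step 2: 18-fold → factor 18
Step 3: v brought to 34.7 mL → factor = 34.7 mL/v
Product of known-step factors = 2023.7
Overall factor = 1.00 mg/mL / (3.70 ng/mL) = 2.7027 × 10^5
Step-3 factor = 2.7027 × 10^5 / 2023.7 = 133.55
v = 34.7 mL / 133.55 = 0.260 mL

0.260 mL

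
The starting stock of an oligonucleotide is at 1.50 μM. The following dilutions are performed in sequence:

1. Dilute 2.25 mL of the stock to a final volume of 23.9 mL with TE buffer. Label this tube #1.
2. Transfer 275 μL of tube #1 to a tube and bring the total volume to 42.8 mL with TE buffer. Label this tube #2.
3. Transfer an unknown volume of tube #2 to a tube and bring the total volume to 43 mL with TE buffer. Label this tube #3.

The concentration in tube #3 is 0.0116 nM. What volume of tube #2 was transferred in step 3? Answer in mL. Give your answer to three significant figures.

0.550 mL

Step 1: 2.25 mL brought to 23.9 mL → factor 23.9/2.25 = 10.622
Step 2: 275 μL brought to 42.8 mL → factor 42800/275 = 155.64
Step 3: v brought to 43 mL → factor = 43 mL/v
Product of known-step factors = 1653.2
Overall factor = 1.50 μM / (0.0116 nM) = 1.2931 × 10^5
Step-3 factor = 1.2931 × 10^5 / 1653.2 = 78.218
v = 43 mL / 78.218 = 0.550 mL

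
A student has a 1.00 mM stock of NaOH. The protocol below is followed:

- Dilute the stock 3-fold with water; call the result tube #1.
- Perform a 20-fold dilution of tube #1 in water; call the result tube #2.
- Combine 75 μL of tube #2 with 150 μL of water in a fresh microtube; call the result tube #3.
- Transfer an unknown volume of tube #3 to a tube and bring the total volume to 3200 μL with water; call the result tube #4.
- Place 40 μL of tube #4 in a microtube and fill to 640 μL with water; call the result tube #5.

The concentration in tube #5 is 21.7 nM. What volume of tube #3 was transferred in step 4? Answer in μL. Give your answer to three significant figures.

200 μL

Step 1: 3-fold → factor 3
Step 2: 20-fold → factor 20
Step 3: 75 μL + 150 μL = 225 μL total → factor 225/75 = 3
Step 4: v brought to 3200 μL → factor = 3200 μL/v
Step 5: 40 μL brought to 640 μL → factor 640/40 = 16
Product of known-step factors = 2880
Overall factor = 1.00 mM / (21.7 nM) = 46083
Step-4 factor = 46083 / 2880 = 16.001
v = 3200 μL / 16.001 = 200 μL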